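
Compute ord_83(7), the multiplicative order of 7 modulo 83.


We want ord_83(7), the smallest k >= 1 with 7^k = 1 mod 83.
n = 83 = 83, phi(83) = 82; the order divides phi(n).
Divisors of 82: 1, 2, 41, 82
Repeated squaring mod 83: 7^1 = 7, 7^2 = 49, 7^4 = 77, 7^8 = 36, 7^16 = 51, 7^32 = 28, 7^64 = 37
Test divisors in increasing order:
  k=1: 7^1 = 7 mod 83
  k=2: 7^2 = 49 mod 83
  k=41: 7^41 = 28 * 36 * 7 = 1 mod 83  <- first divisor giving 1
Order = 41

41


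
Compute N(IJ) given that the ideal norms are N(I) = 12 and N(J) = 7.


N(IJ) = N(I) * N(J)
= 12 * 7
= 84

84


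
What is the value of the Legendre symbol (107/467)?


p = 467 is prime, so compute (107/467) with the reciprocity algorithm (Jacobi-symbol steps: pull out 2s via (2/n), flip via reciprocity, reduce):
  reciprocity: (107/467) -> -(467/107)
  reduce: (39/107)
  reciprocity: (39/107) -> -(107/39)
  reduce: (29/39)
  reciprocity: (29/39) -> +(39/29)
  reduce: (10/29)
  pull out 2: (2/29) = -1  (since 29 mod 8 = 5)
  reciprocity: (5/29) -> +(29/5)
  reduce: (4/5)
  pull out 2: (2/5) = -1  (since 5 mod 8 = 5)
  pull out 2: (2/5) = -1  (since 5 mod 8 = 5)
  (1/5) = 1
Product of signs = -1
(107/467) = -1

-1


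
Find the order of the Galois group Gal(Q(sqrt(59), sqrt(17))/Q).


The 2 square roots of distinct primes are multiplicatively independent over Q,
so [K:Q] = 2^2 and Gal(K/Q) is isomorphic to (Z/2Z)^2.
|Gal| = 2^2 = 4

4


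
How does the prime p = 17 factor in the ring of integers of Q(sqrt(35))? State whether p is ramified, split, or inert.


K = Q(sqrt(35)). Since d mod 4 = 3, disc(K) = 140.
Check p | disc: 140 mod 17 = 4.
p does not divide disc. Compute Legendre symbol (d/p):
1^((17-1)/2) mod 17 = 1
(d/p) = 1, so p splits: (p) = P*P' with e=1, f=1, g=2.
Therefore p is split.

split


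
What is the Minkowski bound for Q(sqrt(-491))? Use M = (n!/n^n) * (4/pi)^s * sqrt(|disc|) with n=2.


d = -491, d mod 4 = 1, so disc(K) = d = -491; |disc(K)| = 491
Imaginary quadratic field, so n = 2, s = r2 = 1, r1 = 0
M = (n!/n^n) * (4/pi)^s * sqrt(|disc(K)|) = (2!/2^2) * (4/pi)^1 * sqrt(491)
= 0.5 * 1.273240 * 22.158520
= 14.1066

14.1066


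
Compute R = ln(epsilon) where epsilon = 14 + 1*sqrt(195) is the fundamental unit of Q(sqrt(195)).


epsilon = 14 + 1*sqrt(195)
= 27.9642
R = ln(27.9642)
= 3.3309

3.3309


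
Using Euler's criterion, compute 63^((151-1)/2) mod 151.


p = 151 is prime and the exponent is (p-1)/2 = 75, so by Euler's criterion 63^75 = (63/151) = +1 or -1 mod 151.
Compute by square-and-multiply:
  75 = 64 + 8 + 2 + 1 (binary 1001011)
  Repeated squaring mod 151: 63^1 = 63, 63^2 = 43, 63^4 = 37, 63^8 = 10, 63^16 = 100, 63^32 = 34, 63^64 = 99
  63^75 = 63^64 * 63^8 * 63^2 * 63^1 = 99 * 10 * 43 * 63 mod 151
    99 * 10 = 990 = 84 mod 151
    84 * 43 = 3612 = 139 mod 151
    139 * 63 = 8757 = 150 mod 151
  63^75 = 150 mod 151
Result 150 = p - 1 = -1 mod 151: 63 is a quadratic non-residue mod 151. As a residue in [0, p-1] the value is 150.
63^75 mod 151 = 150

150


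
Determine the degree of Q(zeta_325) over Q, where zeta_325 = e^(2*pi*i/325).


The degree equals Euler's totient phi(325).
325 = 5^2 * 13
phi(325) = 240

240


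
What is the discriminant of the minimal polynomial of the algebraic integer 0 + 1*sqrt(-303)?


The element 0 + 1*sqrt(-303) has minimal polynomial:
x^2 + 0*x + 303
Discriminant = (0)^2 - 4*(303)
= 0 - 1212
= -1212

-1212


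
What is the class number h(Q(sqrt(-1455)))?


K = Q(sqrt(-1455)). d mod 4 = 1, so D = disc(K) = d = -1455
h(K) equals the number of primitive reduced positive-definite forms (a, b, c) = a*x^2 + b*x*y + c*y^2 with b^2 - 4ac = D,
where reduced means |b| <= a <= c, with b >= 0 whenever |b| = a or a = c, and primitive means gcd(a, b, c) = 1.
Reduced forces 3a^2 <= |D| = 1455, so 1 <= a <= 22; b must have the parity of D, and c = (b^2 - D)/(4a) must be an integer >= a.
Enumerate a = 1..22, b in [-a, a]:
  a=1: (1, 1, 364)  [1]
  a=2: (2, -1, 182), (2, 1, 182)  [2]
  a=3: (3, 3, 122)  [1]
  a=4: (4, -1, 91), (4, 1, 91)  [2]
  a=5: (5, 5, 74)  [1]
  a=6: (6, -3, 61), (6, 3, 61)  [2]
  a=7: (7, -1, 52), (7, 1, 52)  [2]
  a=8: (8, -7, 47), (8, 7, 47)  [2]
  a=9: none
  a=10: (10, -5, 37), (10, 5, 37)  [2]
  a=11: none
  a=12: (12, -9, 32), (12, 9, 32)  [2]
  a=13: (13, -1, 28), (13, 1, 28)  [2]
  a=14: (14, -13, 29), (14, -1, 26), (14, 1, 26), (14, 13, 29)  [4]
  a=15: (15, 15, 28)  [1]
  a=16: (16, -9, 24), (16, 9, 24)  [2]
  a=17..19: none
  a=20: (20, -15, 21), (20, 15, 21)  [2]
  a=21..22: none
Total reduced forms: 1 + 2 + 1 + 2 + 1 + 2 + 2 + 2 + 2 + 2 + 2 + 4 + 1 + 2 + 2 = 28
h = 28

28


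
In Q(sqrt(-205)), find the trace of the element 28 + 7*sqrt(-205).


Tr(a + b*sqrt(d)) = (a + b*sqrt(d)) + (a - b*sqrt(d)) = 2a
= 2 * (28)
= 56

56


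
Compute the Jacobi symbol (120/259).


Compute (120/259) via quadratic reciprocity:
  pull out 2: (2/259) = -1  (since 259 mod 8 = 3)
  pull out 2: (2/259) = -1  (since 259 mod 8 = 3)
  pull out 2: (2/259) = -1  (since 259 mod 8 = 3)
  reciprocity: (15/259) -> -(259/15)
  reduce: (4/15)
  pull out 2: (2/15) = +1  (since 15 mod 8 = 7)
  pull out 2: (2/15) = +1  (since 15 mod 8 = 7)
  (1/15) = 1
Product of signs = 1

1


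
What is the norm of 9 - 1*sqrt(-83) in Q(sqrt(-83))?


N(a + b*sqrt(d)) = a^2 - d*b^2
= (9)^2 - (-83)*(-1)^2
= 81 + 83
= 164

164


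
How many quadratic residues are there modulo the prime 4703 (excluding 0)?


For prime p, the number of non-zero quadratic residues is (p-1)/2.
= (4703-1)/2
= 2351

2351


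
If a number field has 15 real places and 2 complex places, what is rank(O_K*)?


By Dirichlet's unit theorem:
rank = r1 + r2 - 1
= 15 + 2 - 1
= 16

16


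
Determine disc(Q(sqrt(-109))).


For K = Q(sqrt(d)) with d squarefree: disc(K) = d if d = 1 mod 4, and disc(K) = 4d if d = 2 or 3 mod 4.
Here d = -109, and d mod 4 = 3.
d = 3 mod 4, not 1 (O_K = Z[sqrt(d)]), so disc(K) = 4d = 4 * (-109) = -436

-436


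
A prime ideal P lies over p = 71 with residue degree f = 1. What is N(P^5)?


N(P^a) = p^(a*f)
= 71^(5*1)
= 71^5
= 1804229351

1804229351


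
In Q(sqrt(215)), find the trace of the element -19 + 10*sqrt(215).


Tr(a + b*sqrt(d)) = (a + b*sqrt(d)) + (a - b*sqrt(d)) = 2a
= 2 * (-19)
= -38

-38


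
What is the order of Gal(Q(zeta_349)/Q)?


|Gal(Q(zeta_349)/Q)| = phi(349)
= 348

348


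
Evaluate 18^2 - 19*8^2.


x^2 - d*y^2
= 18^2 - 19*8^2
= 324 - 1216
= -892

-892


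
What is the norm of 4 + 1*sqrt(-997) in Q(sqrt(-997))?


N(a + b*sqrt(d)) = a^2 - d*b^2
= (4)^2 - (-997)*(1)^2
= 16 + 997
= 1013

1013


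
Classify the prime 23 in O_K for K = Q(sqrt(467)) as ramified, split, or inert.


K = Q(sqrt(467)). Since d mod 4 = 3, disc(K) = 1868.
Check p | disc: 1868 mod 23 = 5.
p does not divide disc. Compute Legendre symbol (d/p):
7^((23-1)/2) mod 23 = -1
(d/p) = -1, so p is inert: (p) stays prime with e=1, f=2, g=1.
Therefore p is inert.

inert


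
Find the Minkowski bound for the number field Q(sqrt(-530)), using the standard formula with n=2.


d = -530, d mod 4 = 2, so disc(K) = 4d = -2120; |disc(K)| = 2120
Imaginary quadratic field, so n = 2, s = r2 = 1, r1 = 0
M = (n!/n^n) * (4/pi)^s * sqrt(|disc(K)|) = (2!/2^2) * (4/pi)^1 * sqrt(2120)
= 0.5 * 1.273240 * 46.043458
= 29.3122

29.3122


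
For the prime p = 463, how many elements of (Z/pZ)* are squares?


For prime p, the number of non-zero quadratic residues is (p-1)/2.
= (463-1)/2
= 231

231


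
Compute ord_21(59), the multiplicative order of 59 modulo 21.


We want ord_21(59), the smallest k >= 1 with 59^k = 1 mod 21.
n = 21 = 3 * 7, phi(21) = 12; the order divides phi(n).
Divisors of 12: 1, 2, 3, 4, 6, 12
Repeated squaring mod 21: 59^1 = 17, 59^2 = 16, 59^4 = 4, 59^8 = 16
Test divisors in increasing order:
  k=1: 59^1 = 17 mod 21
  k=2: 59^2 = 16 mod 21
  k=3: 59^3 = 16 * 17 = 20 mod 21
  k=4: 59^4 = 4 mod 21
  k=6: 59^6 = 4 * 16 = 1 mod 21  <- first divisor giving 1
Order = 6

6


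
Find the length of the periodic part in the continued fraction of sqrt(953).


Run the CF algorithm for sqrt(953).
a_0 = floor(sqrt(953)) = 30; set m_0=0, q_0=1.
Recurrence: m' = q*a - m,  q' = (d - m'^2)/q,  a' = floor((a_0 + m')/q').
  step 1: m=30, q=53, a=1
  step 2: m=23, q=8, a=6
  step 3: m=25, q=41, a=1
  step 4: m=16, q=17, a=2
  step 5: m=18, q=37, a=1
  step 6: m=19, q=16, a=3
  step 7: m=29, q=7, a=8
  step 8: m=27, q=32, a=1
  step 9: m=5, q=29, a=1
  step 10: m=24, q=13, a=4
  step 11: m=28, q=13, a=4
  step 12: m=24, q=29, a=1
  step 13: m=5, q=32, a=1
  step 14: m=27, q=7, a=8
  step 15: m=29, q=16, a=3
  step 16: m=19, q=37, a=1
  step 17: m=18, q=17, a=2
  step 18: m=16, q=41, a=1
  step 19: m=25, q=8, a=6
  step 20: m=23, q=53, a=1
  step 21: m=30, q=1, a=60
a_21 = 2*a_0 = 60, so the period closes here.
sqrt(953) = [30; 1, 6, 1, 2, 1, 3, 8, 1, 1, 4, 4, 1, 1, 8, 3, 1, 2, 1, 6, 1, 60]
Period length = 21

21


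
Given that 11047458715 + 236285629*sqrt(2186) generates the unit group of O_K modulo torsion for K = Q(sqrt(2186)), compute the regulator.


epsilon = 11047458715 + 236285629*sqrt(2186)
= 2.2095e+10
R = ln(2.2095e+10)
= 23.8186

23.8186


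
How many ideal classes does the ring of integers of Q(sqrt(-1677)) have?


K = Q(sqrt(-1677)). d mod 4 = 3, so D = disc(K) = 4d = -6708
h(K) equals the number of primitive reduced positive-definite forms (a, b, c) = a*x^2 + b*x*y + c*y^2 with b^2 - 4ac = D,
where reduced means |b| <= a <= c, with b >= 0 whenever |b| = a or a = c, and primitive means gcd(a, b, c) = 1.
Reduced forces 3a^2 <= |D| = 6708, so 1 <= a <= 47; b must have the parity of D, and c = (b^2 - D)/(4a) must be an integer >= a.
Enumerate a = 1..47, b in [-a, a]:
  a=1: (1, 0, 1677)  [1]
  a=2: (2, 2, 839)  [1]
  a=3: (3, 0, 559)  [1]
  a=4..5: none
  a=6: (6, 6, 281)  [1]
  a=7..12: none
  a=13: (13, 0, 129)  [1]
  a=14..22: none
  a=23: (23, -10, 74), (23, 10, 74)  [2]
  a=24..25: none
  a=26: (26, 26, 71)  [1]
  a=27..28: none
  a=29: (29, -22, 62), (29, 22, 62)  [2]
  a=30: none
  a=31: (31, -22, 58), (31, 22, 58)  [2]
  a=32..36: none
  a=37: (37, -10, 46), (37, 10, 46)  [2]
  a=38: none
  a=39: (39, 0, 43)  [1]
  a=40: none
  a=41: (41, 4, 41)  [1]
  a=42..47: none
Total reduced forms: 1 + 1 + 1 + 1 + 1 + 2 + 1 + 2 + 2 + 2 + 1 + 1 = 16
h = 16

16


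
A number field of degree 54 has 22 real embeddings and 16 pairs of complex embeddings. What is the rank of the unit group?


By Dirichlet's unit theorem:
rank = r1 + r2 - 1
= 22 + 16 - 1
= 37

37


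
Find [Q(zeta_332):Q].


The degree equals Euler's totient phi(332).
332 = 2^2 * 83
phi(332) = 164

164


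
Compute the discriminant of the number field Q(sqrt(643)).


For K = Q(sqrt(d)) with d squarefree: disc(K) = d if d = 1 mod 4, and disc(K) = 4d if d = 2 or 3 mod 4.
Here d = 643, and d mod 4 = 3.
d = 3 mod 4, not 1 (O_K = Z[sqrt(d)]), so disc(K) = 4d = 4 * (643) = 2572

2572


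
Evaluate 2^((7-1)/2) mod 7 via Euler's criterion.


p = 7 is prime and the exponent is (p-1)/2 = 3, so by Euler's criterion 2^3 = (2/7) = +1 or -1 mod 7.
Compute by square-and-multiply:
  3 = 2 + 1 (binary 11)
  Repeated squaring mod 7: 2^1 = 2, 2^2 = 4
  2^3 = 2^2 * 2^1 = 4 * 2 mod 7
    4 * 2 = 8 = 1 mod 7
  2^3 = 1 mod 7
Result 1: 2 is a quadratic residue mod 7.
2^3 mod 7 = 1

1


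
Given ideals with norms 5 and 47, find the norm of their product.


N(IJ) = N(I) * N(J)
= 5 * 47
= 235

235


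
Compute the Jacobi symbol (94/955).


Compute (94/955) via quadratic reciprocity:
  pull out 2: (2/955) = -1  (since 955 mod 8 = 3)
  reciprocity: (47/955) -> -(955/47)
  reduce: (15/47)
  reciprocity: (15/47) -> -(47/15)
  reduce: (2/15)
  pull out 2: (2/15) = +1  (since 15 mod 8 = 7)
  (1/15) = 1
Product of signs = -1

-1


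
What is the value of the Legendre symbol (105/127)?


p = 127 is prime, so compute (105/127) with the reciprocity algorithm (Jacobi-symbol steps: pull out 2s via (2/n), flip via reciprocity, reduce):
  reciprocity: (105/127) -> +(127/105)
  reduce: (22/105)
  pull out 2: (2/105) = +1  (since 105 mod 8 = 1)
  reciprocity: (11/105) -> +(105/11)
  reduce: (6/11)
  pull out 2: (2/11) = -1  (since 11 mod 8 = 3)
  reciprocity: (3/11) -> -(11/3)
  reduce: (2/3)
  pull out 2: (2/3) = -1  (since 3 mod 8 = 3)
  (1/3) = 1
Product of signs = -1
(105/127) = -1

-1


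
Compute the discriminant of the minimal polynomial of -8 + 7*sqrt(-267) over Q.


The element -8 + 7*sqrt(-267) has minimal polynomial:
x^2 + 16*x + 13147
Discriminant = (16)^2 - 4*(13147)
= 256 - 52588
= -52332

-52332


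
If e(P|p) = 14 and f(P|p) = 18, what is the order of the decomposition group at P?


|D_P| = e * f
= 14 * 18
= 252

252


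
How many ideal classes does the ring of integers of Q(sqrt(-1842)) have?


K = Q(sqrt(-1842)). d mod 4 = 2, so D = disc(K) = 4d = -7368
h(K) equals the number of primitive reduced positive-definite forms (a, b, c) = a*x^2 + b*x*y + c*y^2 with b^2 - 4ac = D,
where reduced means |b| <= a <= c, with b >= 0 whenever |b| = a or a = c, and primitive means gcd(a, b, c) = 1.
Reduced forces 3a^2 <= |D| = 7368, so 1 <= a <= 49; b must have the parity of D, and c = (b^2 - D)/(4a) must be an integer >= a.
Enumerate a = 1..49, b in [-a, a]:
  a=1: (1, 0, 1842)  [1]
  a=2: (2, 0, 921)  [1]
  a=3: (3, 0, 614)  [1]
  a=4..5: none
  a=6: (6, 0, 307)  [1]
  a=7..12: none
  a=13: (13, -4, 142), (13, 4, 142)  [2]
  a=14..18: none
  a=19: (19, -2, 97), (19, 2, 97)  [2]
  a=20..25: none
  a=26: (26, -4, 71), (26, 4, 71)  [2]
  a=27..30: none
  a=31: (31, -14, 61), (31, 14, 61)  [2]
  a=32..37: none
  a=38: (38, -36, 57), (38, 36, 57)  [2]
  a=39: (39, -30, 53), (39, 30, 53)  [2]
  a=40..49: none
Total reduced forms: 1 + 1 + 1 + 1 + 2 + 2 + 2 + 2 + 2 + 2 = 16
h = 16

16


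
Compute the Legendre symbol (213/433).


p = 433 is prime, so compute (213/433) with the reciprocity algorithm (Jacobi-symbol steps: pull out 2s via (2/n), flip via reciprocity, reduce):
  reciprocity: (213/433) -> +(433/213)
  reduce: (7/213)
  reciprocity: (7/213) -> +(213/7)
  reduce: (3/7)
  reciprocity: (3/7) -> -(7/3)
  reduce: (1/3)
  (1/3) = 1
Product of signs = -1
(213/433) = -1

-1


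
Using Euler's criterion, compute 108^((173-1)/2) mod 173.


p = 173 is prime and the exponent is (p-1)/2 = 86, so by Euler's criterion 108^86 = (108/173) = +1 or -1 mod 173.
Compute by square-and-multiply:
  86 = 64 + 16 + 4 + 2 (binary 1010110)
  Repeated squaring mod 173: 108^1 = 108, 108^2 = 73, 108^4 = 139, 108^8 = 118, 108^16 = 84, 108^32 = 136, 108^64 = 158
  108^86 = 108^64 * 108^16 * 108^4 * 108^2 = 158 * 84 * 139 * 73 mod 173
    158 * 84 = 13272 = 124 mod 173
    124 * 139 = 17236 = 109 mod 173
    109 * 73 = 7957 = 172 mod 173
  108^86 = 172 mod 173
Result 172 = p - 1 = -1 mod 173: 108 is a quadratic non-residue mod 173. As a residue in [0, p-1] the value is 172.
108^86 mod 173 = 172

172


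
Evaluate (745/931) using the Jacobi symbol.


Compute (745/931) via quadratic reciprocity:
  reciprocity: (745/931) -> +(931/745)
  reduce: (186/745)
  pull out 2: (2/745) = +1  (since 745 mod 8 = 1)
  reciprocity: (93/745) -> +(745/93)
  reduce: (1/93)
  (1/93) = 1
Product of signs = 1

1


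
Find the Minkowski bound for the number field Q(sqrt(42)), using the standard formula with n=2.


d = 42, d mod 4 = 2, so disc(K) = 4d = 168; |disc(K)| = 168
Real quadratic field, so n = 2, s = r2 = 0, r1 = 2
M = (n!/n^n) * (4/pi)^s * sqrt(|disc(K)|) = (2!/2^2) * (4/pi)^0 * sqrt(168)
= 0.5 * 1.000000 * 12.961481
= 6.4807

6.4807


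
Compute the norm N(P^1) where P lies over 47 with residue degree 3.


N(P^a) = p^(a*f)
= 47^(1*3)
= 47^3
= 103823

103823


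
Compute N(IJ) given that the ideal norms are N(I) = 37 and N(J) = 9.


N(IJ) = N(I) * N(J)
= 37 * 9
= 333

333


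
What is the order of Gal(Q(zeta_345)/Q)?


|Gal(Q(zeta_345)/Q)| = phi(345)
= 176

176


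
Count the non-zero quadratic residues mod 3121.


For prime p, the number of non-zero quadratic residues is (p-1)/2.
= (3121-1)/2
= 1560

1560


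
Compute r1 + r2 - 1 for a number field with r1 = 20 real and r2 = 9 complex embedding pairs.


By Dirichlet's unit theorem:
rank = r1 + r2 - 1
= 20 + 9 - 1
= 28

28


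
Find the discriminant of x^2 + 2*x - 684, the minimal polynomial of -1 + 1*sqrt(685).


The element -1 + 1*sqrt(685) has minimal polynomial:
x^2 + 2*x - 684
Discriminant = (2)^2 - 4*(-684)
= 4 + 2736
= 2740

2740


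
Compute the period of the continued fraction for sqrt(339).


Run the CF algorithm for sqrt(339).
a_0 = floor(sqrt(339)) = 18; set m_0=0, q_0=1.
Recurrence: m' = q*a - m,  q' = (d - m'^2)/q,  a' = floor((a_0 + m')/q').
  step 1: m=18, q=15, a=2
  step 2: m=12, q=13, a=2
  step 3: m=14, q=11, a=2
  step 4: m=8, q=25, a=1
  step 5: m=17, q=2, a=17
  step 6: m=17, q=25, a=1
  step 7: m=8, q=11, a=2
  step 8: m=14, q=13, a=2
  step 9: m=12, q=15, a=2
  step 10: m=18, q=1, a=36
a_10 = 2*a_0 = 36, so the period closes here.
sqrt(339) = [18; 2, 2, 2, 1, 17, 1, 2, 2, 2, 36]
Period length = 10

10


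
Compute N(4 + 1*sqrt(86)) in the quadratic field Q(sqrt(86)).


N(a + b*sqrt(d)) = a^2 - d*b^2
= (4)^2 - (86)*(1)^2
= 16 - 86
= -70

-70


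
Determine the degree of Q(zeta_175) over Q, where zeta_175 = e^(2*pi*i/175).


The degree equals Euler's totient phi(175).
175 = 5^2 * 7
phi(175) = 120

120


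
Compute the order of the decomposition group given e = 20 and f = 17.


|D_P| = e * f
= 20 * 17
= 340

340


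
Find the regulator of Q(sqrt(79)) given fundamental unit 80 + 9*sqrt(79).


epsilon = 80 + 9*sqrt(79)
= 159.9937
R = ln(159.9937)
= 5.0751

5.0751


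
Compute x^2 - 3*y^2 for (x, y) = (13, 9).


x^2 - d*y^2
= 13^2 - 3*9^2
= 169 - 243
= -74

-74


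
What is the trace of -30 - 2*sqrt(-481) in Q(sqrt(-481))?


Tr(a + b*sqrt(d)) = (a + b*sqrt(d)) + (a - b*sqrt(d)) = 2a
= 2 * (-30)
= -60

-60


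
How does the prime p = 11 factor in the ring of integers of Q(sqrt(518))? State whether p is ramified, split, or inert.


K = Q(sqrt(518)). Since d mod 4 = 2, disc(K) = 2072.
Check p | disc: 2072 mod 11 = 4.
p does not divide disc. Compute Legendre symbol (d/p):
1^((11-1)/2) mod 11 = 1
(d/p) = 1, so p splits: (p) = P*P' with e=1, f=1, g=2.
Therefore p is split.

split


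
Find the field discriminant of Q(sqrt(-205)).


For K = Q(sqrt(d)) with d squarefree: disc(K) = d if d = 1 mod 4, and disc(K) = 4d if d = 2 or 3 mod 4.
Here d = -205, and d mod 4 = 3.
d = 3 mod 4, not 1 (O_K = Z[sqrt(d)]), so disc(K) = 4d = 4 * (-205) = -820

-820


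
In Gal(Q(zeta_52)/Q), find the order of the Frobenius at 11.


The Frobenius at p in Gal(Q(zeta_n)/Q) = (Z/nZ)* is the class of p, so its order is ord_52(11), the smallest k >= 1 with 11^k = 1 mod 52.
n = 52 = 2^2 * 13, phi(52) = 24; the order divides phi(n).
Divisors of 24: 1, 2, 3, 4, 6, 8, 12, 24
Repeated squaring mod 52: 11^1 = 11, 11^2 = 17, 11^4 = 29, 11^8 = 9, 11^16 = 29
Test divisors in increasing order:
  k=1: 11^1 = 11 mod 52
  k=2: 11^2 = 17 mod 52
  k=3: 11^3 = 17 * 11 = 31 mod 52
  k=4: 11^4 = 29 mod 52
  k=6: 11^6 = 29 * 17 = 25 mod 52
  k=8: 11^8 = 9 mod 52
  k=12: 11^12 = 9 * 29 = 1 mod 52  <- first divisor giving 1
Order = 12

12


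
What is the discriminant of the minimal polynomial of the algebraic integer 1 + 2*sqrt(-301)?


The element 1 + 2*sqrt(-301) has minimal polynomial:
x^2 - 2*x + 1205
Discriminant = (-2)^2 - 4*(1205)
= 4 - 4820
= -4816

-4816


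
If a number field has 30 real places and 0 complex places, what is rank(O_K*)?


By Dirichlet's unit theorem:
rank = r1 + r2 - 1
= 30 + 0 - 1
= 29

29


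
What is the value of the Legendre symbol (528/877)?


p = 877 is prime, so compute (528/877) with the reciprocity algorithm (Jacobi-symbol steps: pull out 2s via (2/n), flip via reciprocity, reduce):
  pull out 2: (2/877) = -1  (since 877 mod 8 = 5)
  pull out 2: (2/877) = -1  (since 877 mod 8 = 5)
  pull out 2: (2/877) = -1  (since 877 mod 8 = 5)
  pull out 2: (2/877) = -1  (since 877 mod 8 = 5)
  reciprocity: (33/877) -> +(877/33)
  reduce: (19/33)
  reciprocity: (19/33) -> +(33/19)
  reduce: (14/19)
  pull out 2: (2/19) = -1  (since 19 mod 8 = 3)
  reciprocity: (7/19) -> -(19/7)
  reduce: (5/7)
  reciprocity: (5/7) -> +(7/5)
  reduce: (2/5)
  pull out 2: (2/5) = -1  (since 5 mod 8 = 5)
  (1/5) = 1
Product of signs = -1
(528/877) = -1

-1


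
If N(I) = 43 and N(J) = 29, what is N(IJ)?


N(IJ) = N(I) * N(J)
= 43 * 29
= 1247

1247


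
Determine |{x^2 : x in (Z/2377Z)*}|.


For prime p, the number of non-zero quadratic residues is (p-1)/2.
= (2377-1)/2
= 1188

1188


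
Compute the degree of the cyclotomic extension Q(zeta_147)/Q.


The degree equals Euler's totient phi(147).
147 = 3 * 7^2
phi(147) = 84

84


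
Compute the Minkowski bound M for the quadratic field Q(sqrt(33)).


d = 33, d mod 4 = 1, so disc(K) = d = 33; |disc(K)| = 33
Real quadratic field, so n = 2, s = r2 = 0, r1 = 2
M = (n!/n^n) * (4/pi)^s * sqrt(|disc(K)|) = (2!/2^2) * (4/pi)^0 * sqrt(33)
= 0.5 * 1.000000 * 5.744563
= 2.8723

2.8723


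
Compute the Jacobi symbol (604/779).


Compute (604/779) via quadratic reciprocity:
  pull out 2: (2/779) = -1  (since 779 mod 8 = 3)
  pull out 2: (2/779) = -1  (since 779 mod 8 = 3)
  reciprocity: (151/779) -> -(779/151)
  reduce: (24/151)
  pull out 2: (2/151) = +1  (since 151 mod 8 = 7)
  pull out 2: (2/151) = +1  (since 151 mod 8 = 7)
  pull out 2: (2/151) = +1  (since 151 mod 8 = 7)
  reciprocity: (3/151) -> -(151/3)
  reduce: (1/3)
  (1/3) = 1
Product of signs = 1

1


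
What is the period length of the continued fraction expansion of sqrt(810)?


Run the CF algorithm for sqrt(810).
a_0 = floor(sqrt(810)) = 28; set m_0=0, q_0=1.
Recurrence: m' = q*a - m,  q' = (d - m'^2)/q,  a' = floor((a_0 + m')/q').
  step 1: m=28, q=26, a=2
  step 2: m=24, q=9, a=5
  step 3: m=21, q=41, a=1
  step 4: m=20, q=10, a=4
  step 5: m=20, q=41, a=1
  step 6: m=21, q=9, a=5
  step 7: m=24, q=26, a=2
  step 8: m=28, q=1, a=56
a_8 = 2*a_0 = 56, so the period closes here.
sqrt(810) = [28; 2, 5, 1, 4, 1, 5, 2, 56]
Period length = 8

8


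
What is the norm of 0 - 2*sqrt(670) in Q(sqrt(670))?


N(a + b*sqrt(d)) = a^2 - d*b^2
= (0)^2 - (670)*(-2)^2
= 0 - 2680
= -2680

-2680


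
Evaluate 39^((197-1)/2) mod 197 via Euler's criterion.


p = 197 is prime and the exponent is (p-1)/2 = 98, so by Euler's criterion 39^98 = (39/197) = +1 or -1 mod 197.
Compute by square-and-multiply:
  98 = 64 + 32 + 2 (binary 1100010)
  Repeated squaring mod 197: 39^1 = 39, 39^2 = 142, 39^4 = 70, 39^8 = 172, 39^16 = 34, 39^32 = 171, 39^64 = 85
  39^98 = 39^64 * 39^32 * 39^2 = 85 * 171 * 142 mod 197
    85 * 171 = 14535 = 154 mod 197
    154 * 142 = 21868 = 1 mod 197
  39^98 = 1 mod 197
Result 1: 39 is a quadratic residue mod 197.
39^98 mod 197 = 1

1


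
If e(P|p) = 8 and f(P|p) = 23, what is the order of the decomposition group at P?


|D_P| = e * f
= 8 * 23
= 184

184


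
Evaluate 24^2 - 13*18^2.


x^2 - d*y^2
= 24^2 - 13*18^2
= 576 - 4212
= -3636

-3636


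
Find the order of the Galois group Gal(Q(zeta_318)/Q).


|Gal(Q(zeta_318)/Q)| = phi(318)
= 104

104


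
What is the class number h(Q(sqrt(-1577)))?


K = Q(sqrt(-1577)). d mod 4 = 3, so D = disc(K) = 4d = -6308
h(K) equals the number of primitive reduced positive-definite forms (a, b, c) = a*x^2 + b*x*y + c*y^2 with b^2 - 4ac = D,
where reduced means |b| <= a <= c, with b >= 0 whenever |b| = a or a = c, and primitive means gcd(a, b, c) = 1.
Reduced forces 3a^2 <= |D| = 6308, so 1 <= a <= 45; b must have the parity of D, and c = (b^2 - D)/(4a) must be an integer >= a.
Enumerate a = 1..45, b in [-a, a]:
  a=1: (1, 0, 1577)  [1]
  a=2: (2, 2, 789)  [1]
  a=3: (3, -2, 526), (3, 2, 526)  [2]
  a=4..5: none
  a=6: (6, -2, 263), (6, 2, 263)  [2]
  a=7..8: none
  a=9: (9, -8, 177), (9, 8, 177)  [2]
  a=10..12: none
  a=13: (13, -6, 122), (13, 6, 122)  [2]
  a=14..16: none
  a=17: (17, -4, 93), (17, 4, 93)  [2]
  a=18: (18, -10, 89), (18, 10, 89)  [2]
  a=19: (19, 0, 83)  [1]
  a=20..25: none
  a=26: (26, -6, 61), (26, 6, 61)  [2]
  a=27: (27, -8, 59), (27, 8, 59)  [2]
  a=28..30: none
  a=31: (31, -4, 51), (31, 4, 51)  [2]
  a=32..33: none
  a=34: (34, -30, 53), (34, 30, 53)  [2]
  a=35..37: none
  a=38: (38, 38, 51)  [1]
  a=39: (39, -32, 47), (39, -20, 43), (39, 20, 43), (39, 32, 47)  [4]
  a=40..45: none
Total reduced forms: 1 + 1 + 2 + 2 + 2 + 2 + 2 + 2 + 1 + 2 + 2 + 2 + 2 + 1 + 4 = 28
h = 28

28


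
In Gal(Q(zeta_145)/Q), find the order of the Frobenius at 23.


The Frobenius at p in Gal(Q(zeta_n)/Q) = (Z/nZ)* is the class of p, so its order is ord_145(23), the smallest k >= 1 with 23^k = 1 mod 145.
n = 145 = 5 * 29, phi(145) = 112; the order divides phi(n).
Divisors of 112: 1, 2, 4, 7, 8, 14, 16, 28, 56, 112
Repeated squaring mod 145: 23^1 = 23, 23^2 = 94, 23^4 = 136, 23^8 = 81, 23^16 = 36, 23^32 = 136, 23^64 = 81
Test divisors in increasing order:
  k=1: 23^1 = 23 mod 145
  k=2: 23^2 = 94 mod 145
  k=4: 23^4 = 136 mod 145
  k=7: 23^7 = 136 * 94 * 23 = 117 mod 145
  k=8: 23^8 = 81 mod 145
  k=14: 23^14 = 81 * 136 * 94 = 59 mod 145
  k=16: 23^16 = 36 mod 145
  k=28: 23^28 = 36 * 81 * 136 = 1 mod 145  <- first divisor giving 1
Order = 28

28


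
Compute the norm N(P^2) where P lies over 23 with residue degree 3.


N(P^a) = p^(a*f)
= 23^(2*3)
= 23^6
= 148035889

148035889


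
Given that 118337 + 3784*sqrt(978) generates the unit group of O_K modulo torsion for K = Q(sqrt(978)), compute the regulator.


epsilon = 118337 + 3784*sqrt(978)
= 236674.0000
R = ln(236674.0000)
= 12.3744

12.3744


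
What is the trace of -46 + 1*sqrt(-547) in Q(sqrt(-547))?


Tr(a + b*sqrt(d)) = (a + b*sqrt(d)) + (a - b*sqrt(d)) = 2a
= 2 * (-46)
= -92

-92


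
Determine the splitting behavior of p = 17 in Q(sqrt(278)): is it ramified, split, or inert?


K = Q(sqrt(278)). Since d mod 4 = 2, disc(K) = 1112.
Check p | disc: 1112 mod 17 = 7.
p does not divide disc. Compute Legendre symbol (d/p):
6^((17-1)/2) mod 17 = -1
(d/p) = -1, so p is inert: (p) stays prime with e=1, f=2, g=1.
Therefore p is inert.

inert


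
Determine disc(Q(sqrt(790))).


For K = Q(sqrt(d)) with d squarefree: disc(K) = d if d = 1 mod 4, and disc(K) = 4d if d = 2 or 3 mod 4.
Here d = 790, and d mod 4 = 2.
d = 2 mod 4, not 1 (O_K = Z[sqrt(d)]), so disc(K) = 4d = 4 * (790) = 3160

3160


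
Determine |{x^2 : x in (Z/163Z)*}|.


For prime p, the number of non-zero quadratic residues is (p-1)/2.
= (163-1)/2
= 81

81


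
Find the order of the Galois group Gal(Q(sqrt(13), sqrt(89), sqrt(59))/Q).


The 3 square roots of distinct primes are multiplicatively independent over Q,
so [K:Q] = 2^3 and Gal(K/Q) is isomorphic to (Z/2Z)^3.
|Gal| = 2^3 = 8

8


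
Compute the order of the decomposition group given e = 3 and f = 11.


|D_P| = e * f
= 3 * 11
= 33

33


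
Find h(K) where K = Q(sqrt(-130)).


K = Q(sqrt(-130)). d mod 4 = 2, so D = disc(K) = 4d = -520
h(K) equals the number of primitive reduced positive-definite forms (a, b, c) = a*x^2 + b*x*y + c*y^2 with b^2 - 4ac = D,
where reduced means |b| <= a <= c, with b >= 0 whenever |b| = a or a = c, and primitive means gcd(a, b, c) = 1.
Reduced forces 3a^2 <= |D| = 520, so 1 <= a <= 13; b must have the parity of D, and c = (b^2 - D)/(4a) must be an integer >= a.
Enumerate a = 1..13, b in [-a, a]:
  a=1: (1, 0, 130)  [1]
  a=2: (2, 0, 65)  [1]
  a=3..4: none
  a=5: (5, 0, 26)  [1]
  a=6..9: none
  a=10: (10, 0, 13)  [1]
  a=11..13: none
Total reduced forms: 1 + 1 + 1 + 1 = 4
h = 4

4


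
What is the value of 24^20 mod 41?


p = 41 is prime and the exponent is (p-1)/2 = 20, so by Euler's criterion 24^20 = (24/41) = +1 or -1 mod 41.
Compute by square-and-multiply:
  20 = 16 + 4 (binary 10100)
  Repeated squaring mod 41: 24^1 = 24, 24^2 = 2, 24^4 = 4, 24^8 = 16, 24^16 = 10
  24^20 = 24^16 * 24^4 = 10 * 4 mod 41
    10 * 4 = 40 = 40 mod 41
  24^20 = 40 mod 41
Result 40 = p - 1 = -1 mod 41: 24 is a quadratic non-residue mod 41. As a residue in [0, p-1] the value is 40.
24^20 mod 41 = 40

40


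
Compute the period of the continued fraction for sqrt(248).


Run the CF algorithm for sqrt(248).
a_0 = floor(sqrt(248)) = 15; set m_0=0, q_0=1.
Recurrence: m' = q*a - m,  q' = (d - m'^2)/q,  a' = floor((a_0 + m')/q').
  step 1: m=15, q=23, a=1
  step 2: m=8, q=8, a=2
  step 3: m=8, q=23, a=1
  step 4: m=15, q=1, a=30
a_4 = 2*a_0 = 30, so the period closes here.
sqrt(248) = [15; 1, 2, 1, 30]
Period length = 4

4


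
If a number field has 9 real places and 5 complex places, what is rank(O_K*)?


By Dirichlet's unit theorem:
rank = r1 + r2 - 1
= 9 + 5 - 1
= 13

13


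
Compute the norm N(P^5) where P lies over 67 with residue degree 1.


N(P^a) = p^(a*f)
= 67^(5*1)
= 67^5
= 1350125107

1350125107


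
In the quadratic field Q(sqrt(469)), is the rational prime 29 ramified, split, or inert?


K = Q(sqrt(469)). Since d mod 4 = 1, disc(K) = 469.
Check p | disc: 469 mod 29 = 5.
p does not divide disc. Compute Legendre symbol (d/p):
5^((29-1)/2) mod 29 = 1
(d/p) = 1, so p splits: (p) = P*P' with e=1, f=1, g=2.
Therefore p is split.

split


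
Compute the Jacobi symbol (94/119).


Compute (94/119) via quadratic reciprocity:
  pull out 2: (2/119) = +1  (since 119 mod 8 = 7)
  reciprocity: (47/119) -> -(119/47)
  reduce: (25/47)
  reciprocity: (25/47) -> +(47/25)
  reduce: (22/25)
  pull out 2: (2/25) = +1  (since 25 mod 8 = 1)
  reciprocity: (11/25) -> +(25/11)
  reduce: (3/11)
  reciprocity: (3/11) -> -(11/3)
  reduce: (2/3)
  pull out 2: (2/3) = -1  (since 3 mod 8 = 3)
  (1/3) = 1
Product of signs = -1

-1


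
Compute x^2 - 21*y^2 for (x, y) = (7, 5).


x^2 - d*y^2
= 7^2 - 21*5^2
= 49 - 525
= -476

-476


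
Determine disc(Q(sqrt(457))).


For K = Q(sqrt(d)) with d squarefree: disc(K) = d if d = 1 mod 4, and disc(K) = 4d if d = 2 or 3 mod 4.
Here d = 457, and d mod 4 = 1.
d = 1 mod 4 (O_K = Z[(1+sqrt(d))/2]), so disc(K) = d = 457

457


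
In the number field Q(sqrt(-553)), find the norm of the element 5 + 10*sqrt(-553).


N(a + b*sqrt(d)) = a^2 - d*b^2
= (5)^2 - (-553)*(10)^2
= 25 + 55300
= 55325

55325


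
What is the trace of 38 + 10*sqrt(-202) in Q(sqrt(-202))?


Tr(a + b*sqrt(d)) = (a + b*sqrt(d)) + (a - b*sqrt(d)) = 2a
= 2 * (38)
= 76

76


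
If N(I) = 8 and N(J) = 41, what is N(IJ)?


N(IJ) = N(I) * N(J)
= 8 * 41
= 328

328


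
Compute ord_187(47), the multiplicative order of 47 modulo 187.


We want ord_187(47), the smallest k >= 1 with 47^k = 1 mod 187.
n = 187 = 11 * 17, phi(187) = 160; the order divides phi(n).
Divisors of 160: 1, 2, 4, 5, 8, 10, 16, 20, 32, 40, 80, 160
Repeated squaring mod 187: 47^1 = 47, 47^2 = 152, 47^4 = 103, 47^8 = 137, 47^16 = 69, 47^32 = 86, 47^64 = 103, 47^128 = 137
Test divisors in increasing order:
  k=1: 47^1 = 47 mod 187
  k=2: 47^2 = 152 mod 187
  k=4: 47^4 = 103 mod 187
  k=5: 47^5 = 103 * 47 = 166 mod 187
  k=8: 47^8 = 137 mod 187
  k=10: 47^10 = 137 * 152 = 67 mod 187
  k=16: 47^16 = 69 mod 187
  k=20: 47^20 = 69 * 103 = 1 mod 187  <- first divisor giving 1
Order = 20

20


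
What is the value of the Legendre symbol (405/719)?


p = 719 is prime, so compute (405/719) with the reciprocity algorithm (Jacobi-symbol steps: pull out 2s via (2/n), flip via reciprocity, reduce):
  reciprocity: (405/719) -> +(719/405)
  reduce: (314/405)
  pull out 2: (2/405) = -1  (since 405 mod 8 = 5)
  reciprocity: (157/405) -> +(405/157)
  reduce: (91/157)
  reciprocity: (91/157) -> +(157/91)
  reduce: (66/91)
  pull out 2: (2/91) = -1  (since 91 mod 8 = 3)
  reciprocity: (33/91) -> +(91/33)
  reduce: (25/33)
  reciprocity: (25/33) -> +(33/25)
  reduce: (8/25)
  pull out 2: (2/25) = +1  (since 25 mod 8 = 1)
  pull out 2: (2/25) = +1  (since 25 mod 8 = 1)
  pull out 2: (2/25) = +1  (since 25 mod 8 = 1)
  (1/25) = 1
Product of signs = 1
(405/719) = 1

1


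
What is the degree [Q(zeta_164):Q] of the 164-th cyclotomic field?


The degree equals Euler's totient phi(164).
164 = 2^2 * 41
phi(164) = 80

80


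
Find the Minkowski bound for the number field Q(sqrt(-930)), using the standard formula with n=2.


d = -930, d mod 4 = 2, so disc(K) = 4d = -3720; |disc(K)| = 3720
Imaginary quadratic field, so n = 2, s = r2 = 1, r1 = 0
M = (n!/n^n) * (4/pi)^s * sqrt(|disc(K)|) = (2!/2^2) * (4/pi)^1 * sqrt(3720)
= 0.5 * 1.273240 * 60.991803
= 38.8286

38.8286


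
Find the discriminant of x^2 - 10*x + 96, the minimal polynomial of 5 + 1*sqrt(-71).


The element 5 + 1*sqrt(-71) has minimal polynomial:
x^2 - 10*x + 96
Discriminant = (-10)^2 - 4*(96)
= 100 - 384
= -284

-284


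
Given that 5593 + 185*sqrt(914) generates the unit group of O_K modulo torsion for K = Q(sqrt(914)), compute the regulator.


epsilon = 5593 + 185*sqrt(914)
= 11186.0001
R = ln(11186.0001)
= 9.3224

9.3224


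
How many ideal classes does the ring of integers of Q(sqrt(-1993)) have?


K = Q(sqrt(-1993)). d mod 4 = 3, so D = disc(K) = 4d = -7972
h(K) equals the number of primitive reduced positive-definite forms (a, b, c) = a*x^2 + b*x*y + c*y^2 with b^2 - 4ac = D,
where reduced means |b| <= a <= c, with b >= 0 whenever |b| = a or a = c, and primitive means gcd(a, b, c) = 1.
Reduced forces 3a^2 <= |D| = 7972, so 1 <= a <= 51; b must have the parity of D, and c = (b^2 - D)/(4a) must be an integer >= a.
Enumerate a = 1..51, b in [-a, a]:
  a=1: (1, 0, 1993)  [1]
  a=2: (2, 2, 997)  [1]
  a=3..6: none
  a=7: (7, -6, 286), (7, 6, 286)  [2]
  a=8..10: none
  a=11: (11, -6, 182), (11, 6, 182)  [2]
  a=12: none
  a=13: (13, -6, 154), (13, 6, 154)  [2]
  a=14: (14, -6, 143), (14, 6, 143)  [2]
  a=15..16: none
  a=17: (17, -16, 121), (17, 16, 121)  [2]
  a=18..21: none
  a=22: (22, -6, 91), (22, 6, 91)  [2]
  a=23: (23, -20, 91), (23, 20, 91)  [2]
  a=24..25: none
  a=26: (26, -6, 77), (26, 6, 77)  [2]
  a=27..33: none
  a=34: (34, -18, 61), (34, 18, 61)  [2]
  a=35..40: none
  a=41: (41, -8, 49), (41, 8, 49)  [2]
  a=42..45: none
  a=46: (46, -26, 47), (46, 26, 47)  [2]
  a=47..51: none
Total reduced forms: 1 + 1 + 2 + 2 + 2 + 2 + 2 + 2 + 2 + 2 + 2 + 2 + 2 = 24
h = 24

24


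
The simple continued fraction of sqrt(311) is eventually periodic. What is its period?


Run the CF algorithm for sqrt(311).
a_0 = floor(sqrt(311)) = 17; set m_0=0, q_0=1.
Recurrence: m' = q*a - m,  q' = (d - m'^2)/q,  a' = floor((a_0 + m')/q').
  step 1: m=17, q=22, a=1
  step 2: m=5, q=13, a=1
  step 3: m=8, q=19, a=1
  step 4: m=11, q=10, a=2
  step 5: m=9, q=23, a=1
  step 6: m=14, q=5, a=6
  step 7: m=16, q=11, a=3
  step 8: m=17, q=2, a=17
  step 9: m=17, q=11, a=3
  step 10: m=16, q=5, a=6
  step 11: m=14, q=23, a=1
  step 12: m=9, q=10, a=2
  step 13: m=11, q=19, a=1
  step 14: m=8, q=13, a=1
  step 15: m=5, q=22, a=1
  step 16: m=17, q=1, a=34
a_16 = 2*a_0 = 34, so the period closes here.
sqrt(311) = [17; 1, 1, 1, 2, 1, 6, 3, 17, 3, 6, 1, 2, 1, 1, 1, 34]
Period length = 16

16


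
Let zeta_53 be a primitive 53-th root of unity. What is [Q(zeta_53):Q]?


The degree equals Euler's totient phi(53).
53 = 53
phi(53) = 52

52


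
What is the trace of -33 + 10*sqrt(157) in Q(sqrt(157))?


Tr(a + b*sqrt(d)) = (a + b*sqrt(d)) + (a - b*sqrt(d)) = 2a
= 2 * (-33)
= -66

-66


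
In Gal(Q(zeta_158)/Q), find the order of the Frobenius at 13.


The Frobenius at p in Gal(Q(zeta_n)/Q) = (Z/nZ)* is the class of p, so its order is ord_158(13), the smallest k >= 1 with 13^k = 1 mod 158.
n = 158 = 2 * 79, phi(158) = 78; the order divides phi(n).
Divisors of 78: 1, 2, 3, 6, 13, 26, 39, 78
Repeated squaring mod 158: 13^1 = 13, 13^2 = 11, 13^4 = 121, 13^8 = 105, 13^16 = 123, 13^32 = 119, 13^64 = 99
Test divisors in increasing order:
  k=1: 13^1 = 13 mod 158
  k=2: 13^2 = 11 mod 158
  k=3: 13^3 = 11 * 13 = 143 mod 158
  k=6: 13^6 = 121 * 11 = 67 mod 158
  k=13: 13^13 = 105 * 121 * 13 = 55 mod 158
  k=26: 13^26 = 123 * 105 * 11 = 23 mod 158
  k=39: 13^39 = 119 * 121 * 11 * 13 = 1 mod 158  <- first divisor giving 1
Order = 39

39


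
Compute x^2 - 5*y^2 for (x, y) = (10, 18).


x^2 - d*y^2
= 10^2 - 5*18^2
= 100 - 1620
= -1520

-1520


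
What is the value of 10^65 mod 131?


p = 131 is prime and the exponent is (p-1)/2 = 65, so by Euler's criterion 10^65 = (10/131) = +1 or -1 mod 131.
Compute by square-and-multiply:
  65 = 64 + 1 (binary 1000001)
  Repeated squaring mod 131: 10^1 = 10, 10^2 = 100, 10^4 = 44, 10^8 = 102, 10^16 = 55, 10^32 = 12, 10^64 = 13
  10^65 = 10^64 * 10^1 = 13 * 10 mod 131
    13 * 10 = 130 = 130 mod 131
  10^65 = 130 mod 131
Result 130 = p - 1 = -1 mod 131: 10 is a quadratic non-residue mod 131. As a residue in [0, p-1] the value is 130.
10^65 mod 131 = 130

130


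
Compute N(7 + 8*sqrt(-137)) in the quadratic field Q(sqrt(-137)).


N(a + b*sqrt(d)) = a^2 - d*b^2
= (7)^2 - (-137)*(8)^2
= 49 + 8768
= 8817

8817


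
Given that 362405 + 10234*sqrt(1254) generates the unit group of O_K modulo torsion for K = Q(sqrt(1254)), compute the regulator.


epsilon = 362405 + 10234*sqrt(1254)
= 724810.0000
R = ln(724810.0000)
= 13.4937

13.4937


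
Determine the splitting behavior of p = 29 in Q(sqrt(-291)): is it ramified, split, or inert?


K = Q(sqrt(-291)). Since d mod 4 = 1, disc(K) = -291.
Check p | disc: -291 mod 29 = 28.
p does not divide disc. Compute Legendre symbol (d/p):
28^((29-1)/2) mod 29 = 1
(d/p) = 1, so p splits: (p) = P*P' with e=1, f=1, g=2.
Therefore p is split.

split


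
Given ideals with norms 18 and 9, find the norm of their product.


N(IJ) = N(I) * N(J)
= 18 * 9
= 162

162


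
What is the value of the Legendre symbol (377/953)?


p = 953 is prime, so compute (377/953) with the reciprocity algorithm (Jacobi-symbol steps: pull out 2s via (2/n), flip via reciprocity, reduce):
  reciprocity: (377/953) -> +(953/377)
  reduce: (199/377)
  reciprocity: (199/377) -> +(377/199)
  reduce: (178/199)
  pull out 2: (2/199) = +1  (since 199 mod 8 = 7)
  reciprocity: (89/199) -> +(199/89)
  reduce: (21/89)
  reciprocity: (21/89) -> +(89/21)
  reduce: (5/21)
  reciprocity: (5/21) -> +(21/5)
  reduce: (1/5)
  (1/5) = 1
Product of signs = 1
(377/953) = 1

1


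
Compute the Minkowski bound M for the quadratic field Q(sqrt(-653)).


d = -653, d mod 4 = 3, so disc(K) = 4d = -2612; |disc(K)| = 2612
Imaginary quadratic field, so n = 2, s = r2 = 1, r1 = 0
M = (n!/n^n) * (4/pi)^s * sqrt(|disc(K)|) = (2!/2^2) * (4/pi)^1 * sqrt(2612)
= 0.5 * 1.273240 * 51.107729
= 32.5362

32.5362


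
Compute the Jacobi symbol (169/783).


Compute (169/783) via quadratic reciprocity:
  reciprocity: (169/783) -> +(783/169)
  reduce: (107/169)
  reciprocity: (107/169) -> +(169/107)
  reduce: (62/107)
  pull out 2: (2/107) = -1  (since 107 mod 8 = 3)
  reciprocity: (31/107) -> -(107/31)
  reduce: (14/31)
  pull out 2: (2/31) = +1  (since 31 mod 8 = 7)
  reciprocity: (7/31) -> -(31/7)
  reduce: (3/7)
  reciprocity: (3/7) -> -(7/3)
  reduce: (1/3)
  (1/3) = 1
Product of signs = 1

1


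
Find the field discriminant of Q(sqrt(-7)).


For K = Q(sqrt(d)) with d squarefree: disc(K) = d if d = 1 mod 4, and disc(K) = 4d if d = 2 or 3 mod 4.
Here d = -7, and d mod 4 = 1.
d = 1 mod 4 (O_K = Z[(1+sqrt(d))/2]), so disc(K) = d = -7

-7


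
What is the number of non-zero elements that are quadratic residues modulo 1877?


For prime p, the number of non-zero quadratic residues is (p-1)/2.
= (1877-1)/2
= 938

938


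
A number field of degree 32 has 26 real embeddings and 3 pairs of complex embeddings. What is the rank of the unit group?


By Dirichlet's unit theorem:
rank = r1 + r2 - 1
= 26 + 3 - 1
= 28

28


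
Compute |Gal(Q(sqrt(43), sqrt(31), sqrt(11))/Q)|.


The 3 square roots of distinct primes are multiplicatively independent over Q,
so [K:Q] = 2^3 and Gal(K/Q) is isomorphic to (Z/2Z)^3.
|Gal| = 2^3 = 8

8


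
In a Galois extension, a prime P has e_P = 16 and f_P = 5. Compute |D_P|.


|D_P| = e * f
= 16 * 5
= 80

80


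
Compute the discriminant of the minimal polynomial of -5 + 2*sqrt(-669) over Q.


The element -5 + 2*sqrt(-669) has minimal polynomial:
x^2 + 10*x + 2701
Discriminant = (10)^2 - 4*(2701)
= 100 - 10804
= -10704

-10704
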